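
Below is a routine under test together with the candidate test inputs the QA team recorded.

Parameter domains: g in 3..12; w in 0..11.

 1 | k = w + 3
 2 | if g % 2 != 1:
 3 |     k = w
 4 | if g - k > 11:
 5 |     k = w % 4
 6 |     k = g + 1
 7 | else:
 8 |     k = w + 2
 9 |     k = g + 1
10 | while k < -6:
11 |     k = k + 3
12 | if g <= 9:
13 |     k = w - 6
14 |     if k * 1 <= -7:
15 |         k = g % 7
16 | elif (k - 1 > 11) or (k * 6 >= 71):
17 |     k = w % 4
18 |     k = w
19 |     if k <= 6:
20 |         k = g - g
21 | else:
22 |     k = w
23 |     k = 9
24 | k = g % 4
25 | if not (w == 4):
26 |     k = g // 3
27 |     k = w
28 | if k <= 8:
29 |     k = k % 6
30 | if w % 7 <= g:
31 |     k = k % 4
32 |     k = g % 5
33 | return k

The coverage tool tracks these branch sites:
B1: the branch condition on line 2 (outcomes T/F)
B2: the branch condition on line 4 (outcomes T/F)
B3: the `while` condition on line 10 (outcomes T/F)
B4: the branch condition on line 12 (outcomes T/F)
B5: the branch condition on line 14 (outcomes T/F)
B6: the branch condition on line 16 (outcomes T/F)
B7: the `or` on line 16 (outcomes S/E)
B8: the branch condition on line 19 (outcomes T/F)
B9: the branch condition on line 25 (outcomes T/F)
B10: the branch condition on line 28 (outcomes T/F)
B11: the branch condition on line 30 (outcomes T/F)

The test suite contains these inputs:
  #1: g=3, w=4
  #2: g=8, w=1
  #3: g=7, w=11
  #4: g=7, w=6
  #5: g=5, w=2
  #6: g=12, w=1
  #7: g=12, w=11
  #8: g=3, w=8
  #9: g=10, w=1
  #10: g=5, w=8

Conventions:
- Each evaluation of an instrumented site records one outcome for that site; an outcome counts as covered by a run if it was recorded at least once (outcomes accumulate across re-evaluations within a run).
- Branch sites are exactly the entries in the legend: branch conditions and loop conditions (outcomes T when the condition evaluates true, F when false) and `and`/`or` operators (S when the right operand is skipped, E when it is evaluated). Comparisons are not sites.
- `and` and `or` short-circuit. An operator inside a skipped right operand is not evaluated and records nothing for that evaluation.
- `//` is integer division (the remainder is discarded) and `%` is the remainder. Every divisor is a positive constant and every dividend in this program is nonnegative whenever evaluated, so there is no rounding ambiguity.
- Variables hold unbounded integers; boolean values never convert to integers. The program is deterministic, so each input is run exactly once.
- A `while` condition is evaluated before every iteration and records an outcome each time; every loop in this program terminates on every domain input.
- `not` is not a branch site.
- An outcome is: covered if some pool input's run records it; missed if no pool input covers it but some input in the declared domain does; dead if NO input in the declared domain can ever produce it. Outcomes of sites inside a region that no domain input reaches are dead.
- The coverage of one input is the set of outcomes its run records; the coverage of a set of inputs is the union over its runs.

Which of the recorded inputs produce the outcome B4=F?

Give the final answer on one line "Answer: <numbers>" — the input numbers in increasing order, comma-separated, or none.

input #1 (g=3, w=4): misses B4=F
input #2 (g=8, w=1): misses B4=F
input #3 (g=7, w=11): misses B4=F
input #4 (g=7, w=6): misses B4=F
input #5 (g=5, w=2): misses B4=F
input #6 (g=12, w=1): covers B4=F
input #7 (g=12, w=11): covers B4=F
input #8 (g=3, w=8): misses B4=F
input #9 (g=10, w=1): covers B4=F
input #10 (g=5, w=8): misses B4=F

Answer: 6, 7, 9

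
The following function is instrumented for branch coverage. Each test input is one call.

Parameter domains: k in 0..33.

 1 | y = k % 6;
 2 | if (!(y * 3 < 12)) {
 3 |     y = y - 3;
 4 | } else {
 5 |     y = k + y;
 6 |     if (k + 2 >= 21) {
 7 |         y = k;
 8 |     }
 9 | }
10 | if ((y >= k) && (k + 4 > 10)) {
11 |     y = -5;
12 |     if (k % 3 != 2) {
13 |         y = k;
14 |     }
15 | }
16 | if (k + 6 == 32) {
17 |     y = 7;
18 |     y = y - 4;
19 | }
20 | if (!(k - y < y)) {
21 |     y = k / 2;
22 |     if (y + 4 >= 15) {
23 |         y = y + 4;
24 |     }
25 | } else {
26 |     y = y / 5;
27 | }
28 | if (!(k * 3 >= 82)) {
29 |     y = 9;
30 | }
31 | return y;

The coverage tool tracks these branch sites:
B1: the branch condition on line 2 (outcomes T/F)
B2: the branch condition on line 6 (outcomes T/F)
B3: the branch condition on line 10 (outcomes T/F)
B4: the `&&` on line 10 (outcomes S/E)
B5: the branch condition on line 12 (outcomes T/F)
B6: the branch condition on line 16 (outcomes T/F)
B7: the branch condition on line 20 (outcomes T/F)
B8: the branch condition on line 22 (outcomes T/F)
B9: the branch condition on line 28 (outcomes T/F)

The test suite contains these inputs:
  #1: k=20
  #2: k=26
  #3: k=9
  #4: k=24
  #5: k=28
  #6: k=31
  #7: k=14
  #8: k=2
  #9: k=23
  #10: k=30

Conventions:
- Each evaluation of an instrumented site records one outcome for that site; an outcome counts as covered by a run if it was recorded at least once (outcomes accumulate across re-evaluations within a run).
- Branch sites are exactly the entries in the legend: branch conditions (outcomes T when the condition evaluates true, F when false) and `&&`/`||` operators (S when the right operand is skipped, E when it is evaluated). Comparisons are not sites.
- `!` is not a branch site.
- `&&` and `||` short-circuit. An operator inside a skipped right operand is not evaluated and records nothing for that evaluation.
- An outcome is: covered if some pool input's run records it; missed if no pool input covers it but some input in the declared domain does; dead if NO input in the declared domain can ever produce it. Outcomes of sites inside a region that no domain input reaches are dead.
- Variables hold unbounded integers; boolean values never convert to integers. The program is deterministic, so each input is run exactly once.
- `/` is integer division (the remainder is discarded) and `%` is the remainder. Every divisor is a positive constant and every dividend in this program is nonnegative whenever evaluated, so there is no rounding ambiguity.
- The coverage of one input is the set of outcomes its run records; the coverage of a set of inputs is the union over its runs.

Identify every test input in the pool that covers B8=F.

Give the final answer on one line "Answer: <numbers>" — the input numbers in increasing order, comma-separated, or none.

input #1 (k=20): produces B8=F
input #2 (k=26): does not produce B8=F
input #3 (k=9): does not produce B8=F
input #4 (k=24): does not produce B8=F
input #5 (k=28): does not produce B8=F
input #6 (k=31): does not produce B8=F
input #7 (k=14): produces B8=F
input #8 (k=2): does not produce B8=F
input #9 (k=23): does not produce B8=F
input #10 (k=30): does not produce B8=F

Answer: 1, 7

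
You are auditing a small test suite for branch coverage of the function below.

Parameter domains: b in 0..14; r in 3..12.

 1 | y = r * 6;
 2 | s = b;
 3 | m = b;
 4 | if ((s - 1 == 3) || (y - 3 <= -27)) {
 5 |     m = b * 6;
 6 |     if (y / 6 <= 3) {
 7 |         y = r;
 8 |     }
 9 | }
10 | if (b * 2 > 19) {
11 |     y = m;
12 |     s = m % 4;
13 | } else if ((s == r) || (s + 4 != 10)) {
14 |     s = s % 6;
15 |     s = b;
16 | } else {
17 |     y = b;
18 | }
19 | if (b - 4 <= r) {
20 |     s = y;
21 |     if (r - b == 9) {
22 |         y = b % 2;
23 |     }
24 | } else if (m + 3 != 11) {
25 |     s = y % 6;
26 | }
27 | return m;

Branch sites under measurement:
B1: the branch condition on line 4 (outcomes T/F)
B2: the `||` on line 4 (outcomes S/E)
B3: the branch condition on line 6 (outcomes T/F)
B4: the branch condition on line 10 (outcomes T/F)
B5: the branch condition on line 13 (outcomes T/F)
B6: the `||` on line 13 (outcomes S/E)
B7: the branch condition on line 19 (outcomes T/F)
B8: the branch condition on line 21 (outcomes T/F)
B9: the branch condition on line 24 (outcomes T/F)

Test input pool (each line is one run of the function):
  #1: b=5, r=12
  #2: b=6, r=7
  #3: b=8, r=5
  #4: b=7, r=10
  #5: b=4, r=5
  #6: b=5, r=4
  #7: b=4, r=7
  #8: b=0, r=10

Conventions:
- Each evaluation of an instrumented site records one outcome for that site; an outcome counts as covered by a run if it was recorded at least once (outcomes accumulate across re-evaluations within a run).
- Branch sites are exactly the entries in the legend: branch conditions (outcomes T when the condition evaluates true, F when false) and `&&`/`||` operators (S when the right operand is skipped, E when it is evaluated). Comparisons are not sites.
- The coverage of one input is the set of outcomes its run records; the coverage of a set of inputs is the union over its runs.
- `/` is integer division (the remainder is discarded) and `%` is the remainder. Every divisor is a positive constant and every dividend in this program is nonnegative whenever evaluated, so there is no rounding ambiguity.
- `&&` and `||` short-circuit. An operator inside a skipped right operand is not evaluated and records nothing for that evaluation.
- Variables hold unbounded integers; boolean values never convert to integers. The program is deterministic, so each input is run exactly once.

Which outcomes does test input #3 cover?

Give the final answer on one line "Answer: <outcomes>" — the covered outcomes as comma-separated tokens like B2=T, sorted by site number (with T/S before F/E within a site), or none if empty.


Tracing the run of input #3 (b=8, r=5):
  B2->E, B1->F, B4->F, B6->E, B5->T, B7->T, B8->F
collecting distinct outcomes: B1=F, B2=E, B4=F, B5=T, B6=E, B7=T, B8=F
Answer: B1=F, B2=E, B4=F, B5=T, B6=E, B7=T, B8=F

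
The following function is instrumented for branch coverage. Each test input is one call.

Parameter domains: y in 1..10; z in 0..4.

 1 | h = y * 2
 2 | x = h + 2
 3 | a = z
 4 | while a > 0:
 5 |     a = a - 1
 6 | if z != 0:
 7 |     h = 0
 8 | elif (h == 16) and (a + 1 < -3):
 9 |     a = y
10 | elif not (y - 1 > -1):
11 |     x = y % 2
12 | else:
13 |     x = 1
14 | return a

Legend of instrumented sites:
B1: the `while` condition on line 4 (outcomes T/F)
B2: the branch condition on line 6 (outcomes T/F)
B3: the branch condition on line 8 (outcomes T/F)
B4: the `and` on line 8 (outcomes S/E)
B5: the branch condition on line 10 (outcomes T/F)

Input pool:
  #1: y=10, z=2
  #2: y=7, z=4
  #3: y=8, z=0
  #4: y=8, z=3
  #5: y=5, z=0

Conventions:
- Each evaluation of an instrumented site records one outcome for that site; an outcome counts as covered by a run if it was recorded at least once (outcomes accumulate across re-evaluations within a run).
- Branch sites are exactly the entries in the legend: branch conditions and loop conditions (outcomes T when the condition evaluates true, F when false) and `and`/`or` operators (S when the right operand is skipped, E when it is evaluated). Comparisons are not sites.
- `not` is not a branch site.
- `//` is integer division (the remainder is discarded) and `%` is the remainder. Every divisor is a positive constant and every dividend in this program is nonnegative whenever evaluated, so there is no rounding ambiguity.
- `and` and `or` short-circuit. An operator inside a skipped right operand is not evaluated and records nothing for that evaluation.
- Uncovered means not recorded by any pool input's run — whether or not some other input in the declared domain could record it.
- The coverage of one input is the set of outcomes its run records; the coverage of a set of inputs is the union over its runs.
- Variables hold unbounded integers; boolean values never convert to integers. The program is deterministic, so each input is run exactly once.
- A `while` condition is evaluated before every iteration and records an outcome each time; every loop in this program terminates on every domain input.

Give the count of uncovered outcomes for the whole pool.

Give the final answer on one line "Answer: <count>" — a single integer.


test 1 (y=10, z=2) fires B1->T, B1->T, B1->F, B2->T; hits B1=T, B1=F, B2=T
test 2 (y=7, z=4) fires B1->T, B1->T, B1->T, B1->T, B1->F, B2->T; hits B1=T, B1=F, B2=T
test 3 (y=8, z=0) fires B1->F, B2->F, B4->E, B3->F, B5->F; hits B1=F, B2=F, B3=F, B4=E, B5=F
test 4 (y=8, z=3) fires B1->T, B1->T, B1->T, B1->F, B2->T; hits B1=T, B1=F, B2=T
test 5 (y=5, z=0) fires B1->F, B2->F, B4->S, B3->F, B5->F; hits B1=F, B2=F, B3=F, B4=S, B5=F
union over the pool: B1=T, B1=F, B2=T, B2=F, B3=F, B4=S, B4=E, B5=F
uncovered (2 of 10): B3=T, B5=T
Answer: 2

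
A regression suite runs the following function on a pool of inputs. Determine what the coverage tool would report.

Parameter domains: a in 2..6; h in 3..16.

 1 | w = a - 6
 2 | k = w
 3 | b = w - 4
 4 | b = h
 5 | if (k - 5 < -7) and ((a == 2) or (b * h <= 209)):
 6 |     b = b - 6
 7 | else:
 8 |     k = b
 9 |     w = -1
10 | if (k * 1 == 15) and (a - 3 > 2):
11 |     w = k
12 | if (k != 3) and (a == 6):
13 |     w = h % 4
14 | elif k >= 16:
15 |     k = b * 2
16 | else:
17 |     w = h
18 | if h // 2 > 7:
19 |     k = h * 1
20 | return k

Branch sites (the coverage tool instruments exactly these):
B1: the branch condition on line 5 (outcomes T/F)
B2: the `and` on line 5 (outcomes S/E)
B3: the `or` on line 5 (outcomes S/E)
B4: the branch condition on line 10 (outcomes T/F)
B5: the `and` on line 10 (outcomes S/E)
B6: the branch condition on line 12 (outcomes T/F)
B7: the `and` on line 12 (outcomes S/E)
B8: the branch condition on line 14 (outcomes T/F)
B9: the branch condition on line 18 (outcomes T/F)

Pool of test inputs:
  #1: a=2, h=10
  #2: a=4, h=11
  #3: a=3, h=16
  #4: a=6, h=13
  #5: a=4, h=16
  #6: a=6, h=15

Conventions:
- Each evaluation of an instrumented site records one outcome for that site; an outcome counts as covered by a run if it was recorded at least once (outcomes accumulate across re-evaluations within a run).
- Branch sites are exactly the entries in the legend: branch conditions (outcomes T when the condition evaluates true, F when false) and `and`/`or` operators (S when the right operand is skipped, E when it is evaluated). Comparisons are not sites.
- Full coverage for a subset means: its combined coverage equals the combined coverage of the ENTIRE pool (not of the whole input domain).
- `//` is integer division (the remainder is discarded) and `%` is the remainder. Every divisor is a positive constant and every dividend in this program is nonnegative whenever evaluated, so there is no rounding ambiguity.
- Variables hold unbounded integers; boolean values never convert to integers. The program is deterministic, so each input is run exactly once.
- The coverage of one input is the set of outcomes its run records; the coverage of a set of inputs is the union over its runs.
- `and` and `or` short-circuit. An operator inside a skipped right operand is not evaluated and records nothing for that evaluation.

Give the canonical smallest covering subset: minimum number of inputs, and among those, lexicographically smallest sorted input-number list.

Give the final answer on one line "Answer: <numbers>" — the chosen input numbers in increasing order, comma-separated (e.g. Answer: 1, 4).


input #1, a=2, h=10: outcomes B1=T, B2=E, B3=S, B4=F, B5=S, B6=F, B7=E, B8=F, B9=F
input #2, a=4, h=11: outcomes B1=F, B2=S, B4=F, B5=S, B6=F, B7=E, B8=F, B9=F
input #3, a=3, h=16: outcomes B1=F, B2=E, B3=E, B4=F, B5=S, B6=F, B7=E, B8=T, B9=T
input #4, a=6, h=13: outcomes B1=F, B2=S, B4=F, B5=S, B6=T, B7=E, B9=F
input #5, a=4, h=16: outcomes B1=F, B2=S, B4=F, B5=S, B6=F, B7=E, B8=T, B9=T
input #6, a=6, h=15: outcomes B1=F, B2=S, B4=T, B5=E, B6=T, B7=E, B9=F
pool-wide coverage (17 outcomes): B1=T, B1=F, B2=S, B2=E, B3=S, B3=E, B4=T, B4=F, B5=S, B5=E, B6=T, B6=F, B7=E, B8=T, B8=F, B9=T, B9=F
every size-1 subset falls short of the 17 outcomes (best: 9/17)
every size-2 subset falls short of the 17 outcomes (best: 14/17)
the canonical winner is {1, 3, 6}: size 3, full 17-outcome coverage, earliest index list among size-3 covers
Answer: 1, 3, 6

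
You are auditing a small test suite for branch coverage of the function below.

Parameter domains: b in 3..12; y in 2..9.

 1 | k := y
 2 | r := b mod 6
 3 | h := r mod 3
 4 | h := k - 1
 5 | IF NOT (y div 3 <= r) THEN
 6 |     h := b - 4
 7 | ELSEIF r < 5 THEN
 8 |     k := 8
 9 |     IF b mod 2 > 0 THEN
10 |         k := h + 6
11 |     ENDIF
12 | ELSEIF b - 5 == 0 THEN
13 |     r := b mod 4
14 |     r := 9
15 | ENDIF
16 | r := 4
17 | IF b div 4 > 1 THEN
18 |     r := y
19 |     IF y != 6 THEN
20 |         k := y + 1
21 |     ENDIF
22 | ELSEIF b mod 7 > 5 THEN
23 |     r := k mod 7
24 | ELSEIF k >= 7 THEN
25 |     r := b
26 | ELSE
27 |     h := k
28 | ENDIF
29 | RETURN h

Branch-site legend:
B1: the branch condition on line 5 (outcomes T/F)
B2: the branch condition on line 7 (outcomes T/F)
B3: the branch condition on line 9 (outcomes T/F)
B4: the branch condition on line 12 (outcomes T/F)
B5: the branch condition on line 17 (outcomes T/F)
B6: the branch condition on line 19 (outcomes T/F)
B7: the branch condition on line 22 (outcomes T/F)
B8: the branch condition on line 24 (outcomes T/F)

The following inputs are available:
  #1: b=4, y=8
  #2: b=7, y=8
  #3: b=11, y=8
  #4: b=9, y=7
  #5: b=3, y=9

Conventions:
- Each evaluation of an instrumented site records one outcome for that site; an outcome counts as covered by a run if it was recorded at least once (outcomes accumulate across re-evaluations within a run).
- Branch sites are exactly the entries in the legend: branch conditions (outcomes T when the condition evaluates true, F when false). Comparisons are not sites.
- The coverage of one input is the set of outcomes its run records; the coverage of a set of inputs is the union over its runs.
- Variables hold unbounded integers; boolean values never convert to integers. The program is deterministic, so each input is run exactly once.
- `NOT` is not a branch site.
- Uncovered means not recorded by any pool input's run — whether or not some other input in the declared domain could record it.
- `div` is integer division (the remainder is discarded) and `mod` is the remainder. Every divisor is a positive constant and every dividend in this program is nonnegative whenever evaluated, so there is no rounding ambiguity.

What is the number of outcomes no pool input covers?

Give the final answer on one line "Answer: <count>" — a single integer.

input #1, b=4, y=8: events B1->F, B2->T, B3->F, B5->F, B7->F, B8->T; outcomes B1=F, B2=T, B3=F, B5=F, B7=F, B8=T
input #2, b=7, y=8: events B1->T, B5->F, B7->F, B8->T; outcomes B1=T, B5=F, B7=F, B8=T
input #3, b=11, y=8: events B1->F, B2->F, B4->F, B5->T, B6->T; outcomes B1=F, B2=F, B4=F, B5=T, B6=T
input #4, b=9, y=7: events B1->F, B2->T, B3->T, B5->T, B6->T; outcomes B1=F, B2=T, B3=T, B5=T, B6=T
input #5, b=3, y=9: events B1->F, B2->T, B3->T, B5->F, B7->F, B8->T; outcomes B1=F, B2=T, B3=T, B5=F, B7=F, B8=T
union over the pool: B1=T, B1=F, B2=T, B2=F, B3=T, B3=F, B4=F, B5=T, B5=F, B6=T, B7=F, B8=T
uncovered (4 of 16): B4=T, B6=F, B7=T, B8=F

Answer: 4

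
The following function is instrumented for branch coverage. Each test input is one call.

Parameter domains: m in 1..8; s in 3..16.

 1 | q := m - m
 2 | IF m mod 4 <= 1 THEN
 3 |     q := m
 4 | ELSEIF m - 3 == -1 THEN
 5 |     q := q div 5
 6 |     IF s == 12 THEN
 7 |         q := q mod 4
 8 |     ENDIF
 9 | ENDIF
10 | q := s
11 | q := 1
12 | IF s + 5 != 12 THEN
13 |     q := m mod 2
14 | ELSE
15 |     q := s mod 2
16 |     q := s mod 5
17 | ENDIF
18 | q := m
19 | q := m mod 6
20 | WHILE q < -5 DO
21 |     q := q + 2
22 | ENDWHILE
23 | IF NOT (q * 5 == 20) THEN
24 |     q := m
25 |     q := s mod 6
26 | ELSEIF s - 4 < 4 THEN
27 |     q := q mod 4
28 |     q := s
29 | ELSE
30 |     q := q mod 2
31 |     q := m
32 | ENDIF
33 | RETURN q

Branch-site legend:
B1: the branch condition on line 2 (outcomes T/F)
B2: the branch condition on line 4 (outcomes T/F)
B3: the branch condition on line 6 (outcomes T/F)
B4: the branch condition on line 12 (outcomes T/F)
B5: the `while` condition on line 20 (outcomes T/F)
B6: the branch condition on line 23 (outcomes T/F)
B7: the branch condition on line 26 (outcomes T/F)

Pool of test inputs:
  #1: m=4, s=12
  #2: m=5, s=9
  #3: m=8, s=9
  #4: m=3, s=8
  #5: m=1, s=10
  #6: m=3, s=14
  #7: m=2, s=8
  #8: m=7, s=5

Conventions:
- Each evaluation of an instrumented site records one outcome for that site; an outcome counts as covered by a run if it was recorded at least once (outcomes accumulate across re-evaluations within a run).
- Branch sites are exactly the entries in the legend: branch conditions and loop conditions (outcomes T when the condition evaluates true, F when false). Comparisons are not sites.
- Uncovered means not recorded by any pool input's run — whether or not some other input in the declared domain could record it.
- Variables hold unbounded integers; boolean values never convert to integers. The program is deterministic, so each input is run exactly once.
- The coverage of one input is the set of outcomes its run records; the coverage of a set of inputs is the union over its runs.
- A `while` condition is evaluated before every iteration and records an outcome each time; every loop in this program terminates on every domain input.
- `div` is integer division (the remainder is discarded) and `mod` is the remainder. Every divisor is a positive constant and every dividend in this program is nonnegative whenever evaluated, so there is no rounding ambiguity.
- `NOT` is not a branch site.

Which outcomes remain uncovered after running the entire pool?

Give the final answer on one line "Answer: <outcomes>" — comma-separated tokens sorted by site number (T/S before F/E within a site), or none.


run #1 (m=4, s=12) runs B1->T, B4->T, B5->F, B6->F, B7->F; records B1=T, B4=T, B5=F, B6=F, B7=F
run #2 (m=5, s=9) runs B1->T, B4->T, B5->F, B6->T; records B1=T, B4=T, B5=F, B6=T
run #3 (m=8, s=9) runs B1->T, B4->T, B5->F, B6->T; records B1=T, B4=T, B5=F, B6=T
run #4 (m=3, s=8) runs B1->F, B2->F, B4->T, B5->F, B6->T; records B1=F, B2=F, B4=T, B5=F, B6=T
run #5 (m=1, s=10) runs B1->T, B4->T, B5->F, B6->T; records B1=T, B4=T, B5=F, B6=T
run #6 (m=3, s=14) runs B1->F, B2->F, B4->T, B5->F, B6->T; records B1=F, B2=F, B4=T, B5=F, B6=T
run #7 (m=2, s=8) runs B1->F, B2->T, B3->F, B4->T, B5->F, B6->T; records B1=F, B2=T, B3=F, B4=T, B5=F, B6=T
run #8 (m=7, s=5) runs B1->F, B2->F, B4->T, B5->F, B6->T; records B1=F, B2=F, B4=T, B5=F, B6=T
union over the pool: B1=T, B1=F, B2=T, B2=F, B3=F, B4=T, B5=F, B6=T, B6=F, B7=F
uncovered (4 of 14): B3=T, B4=F, B5=T, B7=T
Answer: B3=T, B4=F, B5=T, B7=T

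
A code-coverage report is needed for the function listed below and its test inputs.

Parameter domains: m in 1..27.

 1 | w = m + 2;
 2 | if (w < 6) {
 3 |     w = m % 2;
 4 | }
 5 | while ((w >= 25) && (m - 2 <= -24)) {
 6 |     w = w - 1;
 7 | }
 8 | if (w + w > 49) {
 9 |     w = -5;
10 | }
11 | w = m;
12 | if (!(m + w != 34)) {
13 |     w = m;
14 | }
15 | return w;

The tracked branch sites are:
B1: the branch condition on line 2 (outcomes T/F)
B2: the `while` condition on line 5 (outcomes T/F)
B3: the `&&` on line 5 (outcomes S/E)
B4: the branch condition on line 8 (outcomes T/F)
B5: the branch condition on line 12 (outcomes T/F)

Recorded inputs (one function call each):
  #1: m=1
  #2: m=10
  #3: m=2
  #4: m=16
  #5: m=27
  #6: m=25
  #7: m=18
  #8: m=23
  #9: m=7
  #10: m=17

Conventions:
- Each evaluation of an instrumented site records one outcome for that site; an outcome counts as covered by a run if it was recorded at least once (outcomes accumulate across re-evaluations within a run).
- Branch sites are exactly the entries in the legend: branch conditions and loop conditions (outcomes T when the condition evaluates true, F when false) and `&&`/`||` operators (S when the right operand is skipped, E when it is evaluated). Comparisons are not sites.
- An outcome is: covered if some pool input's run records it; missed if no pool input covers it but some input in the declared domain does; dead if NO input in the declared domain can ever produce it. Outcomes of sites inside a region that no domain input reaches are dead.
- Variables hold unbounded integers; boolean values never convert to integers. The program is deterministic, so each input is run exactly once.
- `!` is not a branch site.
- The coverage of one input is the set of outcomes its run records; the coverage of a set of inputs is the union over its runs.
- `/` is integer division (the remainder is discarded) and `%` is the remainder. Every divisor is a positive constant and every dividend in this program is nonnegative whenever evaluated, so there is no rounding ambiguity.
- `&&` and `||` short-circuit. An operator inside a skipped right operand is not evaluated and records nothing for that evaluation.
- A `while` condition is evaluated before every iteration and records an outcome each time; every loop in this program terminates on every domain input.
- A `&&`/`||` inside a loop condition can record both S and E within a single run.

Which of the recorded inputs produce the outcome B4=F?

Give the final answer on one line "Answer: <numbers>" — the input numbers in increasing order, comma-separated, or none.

input #1 (m=1): hits B4=F
input #2 (m=10): hits B4=F
input #3 (m=2): hits B4=F
input #4 (m=16): hits B4=F
input #5 (m=27): never hits B4=F
input #6 (m=25): never hits B4=F
input #7 (m=18): hits B4=F
input #8 (m=23): never hits B4=F
input #9 (m=7): hits B4=F
input #10 (m=17): hits B4=F

Answer: 1, 2, 3, 4, 7, 9, 10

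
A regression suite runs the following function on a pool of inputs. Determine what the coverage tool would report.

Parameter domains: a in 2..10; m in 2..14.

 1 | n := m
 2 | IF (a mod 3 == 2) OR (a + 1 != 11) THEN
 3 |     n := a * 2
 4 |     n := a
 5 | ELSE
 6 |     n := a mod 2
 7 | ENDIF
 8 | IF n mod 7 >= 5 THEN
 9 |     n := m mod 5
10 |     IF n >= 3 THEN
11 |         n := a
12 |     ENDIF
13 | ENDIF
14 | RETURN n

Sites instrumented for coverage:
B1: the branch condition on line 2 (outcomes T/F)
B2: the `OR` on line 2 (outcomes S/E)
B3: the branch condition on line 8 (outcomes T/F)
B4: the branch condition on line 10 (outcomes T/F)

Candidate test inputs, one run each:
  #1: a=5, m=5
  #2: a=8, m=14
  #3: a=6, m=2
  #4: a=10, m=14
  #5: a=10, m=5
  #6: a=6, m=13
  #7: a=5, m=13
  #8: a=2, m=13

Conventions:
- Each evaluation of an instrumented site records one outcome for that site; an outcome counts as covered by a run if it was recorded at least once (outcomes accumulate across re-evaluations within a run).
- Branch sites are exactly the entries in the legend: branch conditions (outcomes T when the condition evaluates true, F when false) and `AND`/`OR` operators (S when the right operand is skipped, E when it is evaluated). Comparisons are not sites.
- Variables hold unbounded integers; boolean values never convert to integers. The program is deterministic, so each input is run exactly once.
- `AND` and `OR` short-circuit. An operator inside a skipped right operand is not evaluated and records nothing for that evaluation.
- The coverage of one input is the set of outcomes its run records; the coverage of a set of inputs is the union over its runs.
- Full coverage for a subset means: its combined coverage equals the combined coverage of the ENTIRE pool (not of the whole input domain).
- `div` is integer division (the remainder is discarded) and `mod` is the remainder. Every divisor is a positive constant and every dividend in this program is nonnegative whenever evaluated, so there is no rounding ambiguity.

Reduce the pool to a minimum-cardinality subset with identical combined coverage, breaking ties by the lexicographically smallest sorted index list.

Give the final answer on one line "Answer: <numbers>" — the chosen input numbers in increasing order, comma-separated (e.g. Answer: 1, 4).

input #1 (a=5, m=5): events B2->S, B1->T, B3->T, B4->F; covers B1=T, B2=S, B3=T, B4=F
input #2 (a=8, m=14): events B2->S, B1->T, B3->F; covers B1=T, B2=S, B3=F
input #3 (a=6, m=2): events B2->E, B1->T, B3->T, B4->F; covers B1=T, B2=E, B3=T, B4=F
input #4 (a=10, m=14): events B2->E, B1->F, B3->F; covers B1=F, B2=E, B3=F
input #5 (a=10, m=5): events B2->E, B1->F, B3->F; covers B1=F, B2=E, B3=F
input #6 (a=6, m=13): events B2->E, B1->T, B3->T, B4->T; covers B1=T, B2=E, B3=T, B4=T
input #7 (a=5, m=13): events B2->S, B1->T, B3->T, B4->T; covers B1=T, B2=S, B3=T, B4=T
input #8 (a=2, m=13): events B2->S, B1->T, B3->F; covers B1=T, B2=S, B3=F
together the pool reaches 8 outcomes: B1=T, B1=F, B2=S, B2=E, B3=T, B3=F, B4=T, B4=F
size 1 is not enough: best union over all size-1 subsets is 4/8
size 2 is not enough: best union over all size-2 subsets is 7/8
size 3: inputs {1, 4, 6} cover all 8 outcomes, and no lexicographically smaller subset of this size does

Answer: 1, 4, 6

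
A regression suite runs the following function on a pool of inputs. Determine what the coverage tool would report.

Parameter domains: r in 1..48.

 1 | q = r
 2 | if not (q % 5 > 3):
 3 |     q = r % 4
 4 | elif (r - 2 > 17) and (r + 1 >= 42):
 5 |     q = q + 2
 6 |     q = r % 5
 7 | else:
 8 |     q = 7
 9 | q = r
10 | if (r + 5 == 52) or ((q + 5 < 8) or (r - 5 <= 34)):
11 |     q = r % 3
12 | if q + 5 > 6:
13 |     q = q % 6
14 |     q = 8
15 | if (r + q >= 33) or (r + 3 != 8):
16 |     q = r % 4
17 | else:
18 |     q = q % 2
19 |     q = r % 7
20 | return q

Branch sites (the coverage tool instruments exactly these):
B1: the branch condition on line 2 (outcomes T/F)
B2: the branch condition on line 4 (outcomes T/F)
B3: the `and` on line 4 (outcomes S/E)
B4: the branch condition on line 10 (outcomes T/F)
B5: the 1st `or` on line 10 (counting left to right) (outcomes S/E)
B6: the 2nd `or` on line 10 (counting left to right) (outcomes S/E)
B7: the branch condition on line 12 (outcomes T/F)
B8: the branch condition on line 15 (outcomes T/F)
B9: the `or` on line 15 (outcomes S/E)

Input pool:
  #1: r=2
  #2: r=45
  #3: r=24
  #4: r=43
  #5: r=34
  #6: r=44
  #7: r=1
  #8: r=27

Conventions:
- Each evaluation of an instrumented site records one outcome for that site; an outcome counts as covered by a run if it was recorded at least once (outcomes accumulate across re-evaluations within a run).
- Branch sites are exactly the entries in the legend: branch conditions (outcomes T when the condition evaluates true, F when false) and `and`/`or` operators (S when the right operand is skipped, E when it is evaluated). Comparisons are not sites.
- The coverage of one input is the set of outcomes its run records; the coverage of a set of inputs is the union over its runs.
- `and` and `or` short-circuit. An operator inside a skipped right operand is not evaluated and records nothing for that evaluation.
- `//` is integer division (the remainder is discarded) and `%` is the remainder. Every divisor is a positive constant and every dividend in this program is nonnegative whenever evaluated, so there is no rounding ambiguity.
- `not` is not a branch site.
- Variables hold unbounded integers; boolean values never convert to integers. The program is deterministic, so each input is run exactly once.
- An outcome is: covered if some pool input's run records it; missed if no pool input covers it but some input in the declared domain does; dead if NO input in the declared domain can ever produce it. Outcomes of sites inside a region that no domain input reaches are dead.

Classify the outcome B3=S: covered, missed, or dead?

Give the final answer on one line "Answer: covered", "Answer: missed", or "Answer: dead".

no pool input records B3=S
but domain input (r=4) does record it -> reachable, so missed

Answer: missed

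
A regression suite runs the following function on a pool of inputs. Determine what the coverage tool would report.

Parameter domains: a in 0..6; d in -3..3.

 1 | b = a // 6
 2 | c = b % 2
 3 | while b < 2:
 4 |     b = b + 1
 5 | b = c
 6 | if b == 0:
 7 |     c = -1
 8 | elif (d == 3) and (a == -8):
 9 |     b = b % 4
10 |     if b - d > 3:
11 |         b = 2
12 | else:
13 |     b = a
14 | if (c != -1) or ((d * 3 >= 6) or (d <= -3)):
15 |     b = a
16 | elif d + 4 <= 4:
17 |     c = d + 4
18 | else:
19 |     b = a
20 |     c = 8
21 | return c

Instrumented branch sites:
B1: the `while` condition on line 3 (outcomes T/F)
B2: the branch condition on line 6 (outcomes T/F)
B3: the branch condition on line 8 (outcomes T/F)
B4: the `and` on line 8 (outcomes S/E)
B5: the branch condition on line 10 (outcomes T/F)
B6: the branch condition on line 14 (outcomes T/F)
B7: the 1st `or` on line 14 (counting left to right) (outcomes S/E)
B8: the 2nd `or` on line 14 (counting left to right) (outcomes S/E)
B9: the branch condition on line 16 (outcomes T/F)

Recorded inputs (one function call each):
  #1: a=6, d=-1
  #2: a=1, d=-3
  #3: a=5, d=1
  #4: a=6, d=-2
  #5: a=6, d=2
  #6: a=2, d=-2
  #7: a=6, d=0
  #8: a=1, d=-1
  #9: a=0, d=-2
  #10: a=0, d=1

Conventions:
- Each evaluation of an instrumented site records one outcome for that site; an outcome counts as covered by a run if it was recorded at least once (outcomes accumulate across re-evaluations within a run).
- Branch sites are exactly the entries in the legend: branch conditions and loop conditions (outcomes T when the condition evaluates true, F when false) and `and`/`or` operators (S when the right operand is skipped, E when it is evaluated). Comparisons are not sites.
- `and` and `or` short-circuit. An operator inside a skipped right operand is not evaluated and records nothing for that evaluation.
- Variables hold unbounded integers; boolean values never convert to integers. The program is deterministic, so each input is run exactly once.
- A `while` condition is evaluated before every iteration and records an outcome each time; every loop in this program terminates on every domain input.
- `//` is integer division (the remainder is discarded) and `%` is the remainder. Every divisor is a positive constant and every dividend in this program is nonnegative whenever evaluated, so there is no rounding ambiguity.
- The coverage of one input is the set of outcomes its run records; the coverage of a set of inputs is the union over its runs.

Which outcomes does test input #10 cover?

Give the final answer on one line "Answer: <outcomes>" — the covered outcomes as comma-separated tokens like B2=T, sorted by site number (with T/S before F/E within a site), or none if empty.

Event log for input #10 (a=0, d=1):
  B1->T, B1->T, B1->F, B2->T, B7->E, B8->E, B6->F, B9->F
deduplicating events, the covered set is: B1=T, B1=F, B2=T, B6=F, B7=E, B8=E, B9=F

Answer: B1=T, B1=F, B2=T, B6=F, B7=E, B8=E, B9=F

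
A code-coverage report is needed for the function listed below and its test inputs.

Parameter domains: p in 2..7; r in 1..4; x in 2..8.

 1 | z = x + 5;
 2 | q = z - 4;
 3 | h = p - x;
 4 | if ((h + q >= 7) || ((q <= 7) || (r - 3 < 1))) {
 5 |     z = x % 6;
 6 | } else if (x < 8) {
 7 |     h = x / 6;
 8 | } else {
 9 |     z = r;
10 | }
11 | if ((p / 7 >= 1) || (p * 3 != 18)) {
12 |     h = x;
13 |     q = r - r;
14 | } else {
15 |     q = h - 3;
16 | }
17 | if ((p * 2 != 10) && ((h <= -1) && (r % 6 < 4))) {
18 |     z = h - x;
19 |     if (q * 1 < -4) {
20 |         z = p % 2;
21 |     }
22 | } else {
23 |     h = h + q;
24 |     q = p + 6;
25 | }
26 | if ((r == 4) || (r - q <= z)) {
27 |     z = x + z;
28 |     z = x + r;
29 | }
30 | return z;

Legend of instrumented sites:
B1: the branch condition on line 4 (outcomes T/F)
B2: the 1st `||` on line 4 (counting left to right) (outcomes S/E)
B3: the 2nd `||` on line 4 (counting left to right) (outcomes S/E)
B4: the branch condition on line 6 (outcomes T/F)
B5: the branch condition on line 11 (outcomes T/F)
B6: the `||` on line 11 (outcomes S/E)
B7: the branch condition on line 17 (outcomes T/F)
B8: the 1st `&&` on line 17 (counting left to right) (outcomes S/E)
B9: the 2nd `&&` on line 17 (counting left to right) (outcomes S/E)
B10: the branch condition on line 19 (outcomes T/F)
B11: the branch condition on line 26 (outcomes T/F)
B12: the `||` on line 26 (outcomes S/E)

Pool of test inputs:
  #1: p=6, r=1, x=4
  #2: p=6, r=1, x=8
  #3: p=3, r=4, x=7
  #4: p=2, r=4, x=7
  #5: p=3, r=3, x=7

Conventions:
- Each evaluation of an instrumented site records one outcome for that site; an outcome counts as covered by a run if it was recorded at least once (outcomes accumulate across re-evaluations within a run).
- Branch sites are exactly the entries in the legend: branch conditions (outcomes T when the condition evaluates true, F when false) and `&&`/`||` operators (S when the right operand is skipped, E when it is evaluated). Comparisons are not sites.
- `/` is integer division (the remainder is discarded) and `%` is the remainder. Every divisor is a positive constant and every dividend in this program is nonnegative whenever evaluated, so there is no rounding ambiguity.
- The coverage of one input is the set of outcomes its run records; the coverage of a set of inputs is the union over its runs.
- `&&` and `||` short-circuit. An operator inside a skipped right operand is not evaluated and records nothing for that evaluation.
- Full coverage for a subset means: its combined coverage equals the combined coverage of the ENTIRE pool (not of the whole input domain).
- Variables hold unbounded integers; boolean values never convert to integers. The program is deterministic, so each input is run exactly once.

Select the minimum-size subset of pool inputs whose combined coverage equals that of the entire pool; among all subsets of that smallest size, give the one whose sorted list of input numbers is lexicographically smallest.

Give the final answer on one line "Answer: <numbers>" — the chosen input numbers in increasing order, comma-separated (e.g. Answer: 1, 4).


run #1 (p=6, r=1, x=4) runs B2->S, B1->T, B6->E, B5->F, B8->E, B9->S, B7->F, B12->E, B11->T; records B1=T, B2=S, B5=F, B6=E, B7=F, B8=E, B9=S, B11=T, B12=E
run #2 (p=6, r=1, x=8) runs B2->S, B1->T, B6->E, B5->F, B8->E, B9->E, B7->T, B10->T, B12->E, B11->F; records B1=T, B2=S, B5=F, B6=E, B7=T, B8=E, B9=E, B10=T, B11=F, B12=E
run #3 (p=3, r=4, x=7) runs B2->E, B3->E, B1->F, B4->T, B6->E, B5->T, B8->E, B9->S, B7->F, B12->S, B11->T; records B1=F, B2=E, B3=E, B4=T, B5=T, B6=E, B7=F, B8=E, B9=S, B11=T, B12=S
run #4 (p=2, r=4, x=7) runs B2->E, B3->E, B1->F, B4->T, B6->E, B5->T, B8->E, B9->S, B7->F, B12->S, B11->T; records B1=F, B2=E, B3=E, B4=T, B5=T, B6=E, B7=F, B8=E, B9=S, B11=T, B12=S
run #5 (p=3, r=3, x=7) runs B2->E, B3->E, B1->T, B6->E, B5->T, B8->E, B9->S, B7->F, B12->E, B11->T; records B1=T, B2=E, B3=E, B5=T, B6=E, B7=F, B8=E, B9=S, B11=T, B12=E
pool-wide coverage (19 outcomes): B1=T, B1=F, B2=S, B2=E, B3=E, B4=T, B5=T, B5=F, B6=E, B7=T, B7=F, B8=E, B9=S, B9=E, B10=T, B11=T, B11=F, B12=S, B12=E
every size-1 subset falls short of the 19 outcomes (best: 11/19)
inputs {2, 3} (size 2) cover everything; no size-2 subset with a lexicographically smaller index list covers all 19
Answer: 2, 3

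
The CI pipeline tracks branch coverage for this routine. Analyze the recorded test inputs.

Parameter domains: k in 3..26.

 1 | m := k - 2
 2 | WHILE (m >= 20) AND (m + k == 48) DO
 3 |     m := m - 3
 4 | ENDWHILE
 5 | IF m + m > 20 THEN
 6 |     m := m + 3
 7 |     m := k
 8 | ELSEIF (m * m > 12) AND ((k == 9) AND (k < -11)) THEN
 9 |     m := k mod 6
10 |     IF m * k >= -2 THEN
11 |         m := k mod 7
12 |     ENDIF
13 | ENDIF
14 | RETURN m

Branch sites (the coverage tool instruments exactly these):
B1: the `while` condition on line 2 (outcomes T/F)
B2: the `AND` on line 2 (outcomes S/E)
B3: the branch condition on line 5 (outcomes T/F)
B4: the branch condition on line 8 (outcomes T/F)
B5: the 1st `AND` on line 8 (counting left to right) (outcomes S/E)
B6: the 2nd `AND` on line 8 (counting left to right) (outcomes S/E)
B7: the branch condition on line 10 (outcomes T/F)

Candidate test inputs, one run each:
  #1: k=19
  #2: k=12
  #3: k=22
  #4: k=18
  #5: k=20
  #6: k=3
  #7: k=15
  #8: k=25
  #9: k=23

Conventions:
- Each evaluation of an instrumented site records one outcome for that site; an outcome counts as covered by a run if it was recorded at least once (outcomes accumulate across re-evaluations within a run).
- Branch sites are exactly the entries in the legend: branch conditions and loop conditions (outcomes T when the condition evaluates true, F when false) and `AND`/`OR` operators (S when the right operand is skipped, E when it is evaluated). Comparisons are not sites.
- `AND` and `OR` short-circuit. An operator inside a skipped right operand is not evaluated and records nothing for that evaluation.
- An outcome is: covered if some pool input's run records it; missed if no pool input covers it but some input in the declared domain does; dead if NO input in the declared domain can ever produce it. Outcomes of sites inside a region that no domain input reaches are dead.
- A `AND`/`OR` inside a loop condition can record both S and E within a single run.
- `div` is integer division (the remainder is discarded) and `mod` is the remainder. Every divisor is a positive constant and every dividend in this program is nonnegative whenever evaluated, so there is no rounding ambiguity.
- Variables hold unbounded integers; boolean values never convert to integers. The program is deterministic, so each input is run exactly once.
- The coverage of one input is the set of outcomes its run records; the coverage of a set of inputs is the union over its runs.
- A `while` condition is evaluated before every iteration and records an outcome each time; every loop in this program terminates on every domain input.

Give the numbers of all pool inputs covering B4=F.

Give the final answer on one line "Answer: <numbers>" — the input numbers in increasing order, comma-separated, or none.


input #1 (k=19): misses B4=F
input #2 (k=12): covers B4=F
input #3 (k=22): misses B4=F
input #4 (k=18): misses B4=F
input #5 (k=20): misses B4=F
input #6 (k=3): covers B4=F
input #7 (k=15): misses B4=F
input #8 (k=25): misses B4=F
input #9 (k=23): misses B4=F
Answer: 2, 6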